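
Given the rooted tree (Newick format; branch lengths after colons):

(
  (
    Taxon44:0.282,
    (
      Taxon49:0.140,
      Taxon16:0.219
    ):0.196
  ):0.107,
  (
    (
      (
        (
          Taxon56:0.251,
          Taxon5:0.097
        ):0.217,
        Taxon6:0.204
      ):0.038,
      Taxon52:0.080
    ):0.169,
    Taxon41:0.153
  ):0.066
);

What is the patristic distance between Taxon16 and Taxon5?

The path runs Taxon16 → … → MRCA → … → Taxon5; the MRCA is the root of the tree.
Branch lengths along that path: 0.219 + 0.196 + 0.107 + 0.066 + 0.169 + 0.038 + 0.217 + 0.097 = 1.109.

1.109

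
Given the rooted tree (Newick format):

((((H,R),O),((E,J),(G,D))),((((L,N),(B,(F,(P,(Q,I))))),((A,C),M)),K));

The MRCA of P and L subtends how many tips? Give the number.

The MRCA of P and L is the node subtending ((L,N),(B,(F,(P,(Q,I))))).
That clade contains 7 terminal taxa: B, F, I, L, N, P, Q.

7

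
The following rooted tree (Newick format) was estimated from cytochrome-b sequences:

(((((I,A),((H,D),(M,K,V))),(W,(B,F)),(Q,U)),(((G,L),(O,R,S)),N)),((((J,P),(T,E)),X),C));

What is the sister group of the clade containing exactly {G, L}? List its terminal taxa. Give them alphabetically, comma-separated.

The clade containing exactly {G, L} attaches to the tree at the node subtending ((G,L),(O,R,S)).
The other lineage descending from that same node — the sister group — is (O,R,S); its 3 tips in alphabetical order are the answer.

O, R, S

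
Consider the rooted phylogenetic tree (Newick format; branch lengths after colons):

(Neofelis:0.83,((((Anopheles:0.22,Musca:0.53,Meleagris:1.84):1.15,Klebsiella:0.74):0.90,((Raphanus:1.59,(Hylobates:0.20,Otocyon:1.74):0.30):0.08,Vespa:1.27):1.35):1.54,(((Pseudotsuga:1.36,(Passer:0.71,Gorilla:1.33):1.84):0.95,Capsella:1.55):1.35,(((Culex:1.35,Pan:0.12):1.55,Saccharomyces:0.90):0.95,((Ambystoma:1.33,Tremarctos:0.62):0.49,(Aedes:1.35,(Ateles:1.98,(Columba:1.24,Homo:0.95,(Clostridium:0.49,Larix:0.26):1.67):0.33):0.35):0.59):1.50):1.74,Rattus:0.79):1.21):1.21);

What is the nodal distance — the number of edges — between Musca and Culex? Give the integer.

9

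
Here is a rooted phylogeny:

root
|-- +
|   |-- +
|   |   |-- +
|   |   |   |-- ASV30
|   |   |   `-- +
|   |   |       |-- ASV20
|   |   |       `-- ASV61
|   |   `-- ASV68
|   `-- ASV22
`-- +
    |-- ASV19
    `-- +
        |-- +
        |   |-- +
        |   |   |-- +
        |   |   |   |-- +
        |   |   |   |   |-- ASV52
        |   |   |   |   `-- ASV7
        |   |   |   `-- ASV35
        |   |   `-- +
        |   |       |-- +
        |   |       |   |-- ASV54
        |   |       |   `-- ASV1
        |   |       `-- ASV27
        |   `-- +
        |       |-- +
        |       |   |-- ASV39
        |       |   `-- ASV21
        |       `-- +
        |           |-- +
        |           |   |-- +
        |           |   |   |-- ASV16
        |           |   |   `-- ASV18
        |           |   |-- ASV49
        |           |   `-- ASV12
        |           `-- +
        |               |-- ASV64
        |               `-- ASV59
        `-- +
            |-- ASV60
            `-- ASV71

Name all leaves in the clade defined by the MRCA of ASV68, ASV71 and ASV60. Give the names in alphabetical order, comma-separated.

Tracing ASV68: it sits inside ((ASV30,(ASV20,ASV61)),ASV68).
Tracing ASV71: it sits inside (ASV60,ASV71).
Tracing ASV60: it sits inside (ASV60,ASV71).
The smallest clade enclosing all 3 is the whole tree (their MRCA is the root), so the answer is all 22 tips in alphabetical order.

ASV1, ASV12, ASV16, ASV18, ASV19, ASV20, ASV21, ASV22, ASV27, ASV30, ASV35, ASV39, ASV49, ASV52, ASV54, ASV59, ASV60, ASV61, ASV64, ASV68, ASV7, ASV71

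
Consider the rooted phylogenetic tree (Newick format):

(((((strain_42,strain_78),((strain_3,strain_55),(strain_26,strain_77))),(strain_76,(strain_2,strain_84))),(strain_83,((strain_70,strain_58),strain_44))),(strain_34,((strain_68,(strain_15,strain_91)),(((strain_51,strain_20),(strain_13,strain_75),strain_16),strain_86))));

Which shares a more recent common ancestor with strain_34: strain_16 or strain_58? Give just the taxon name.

The MRCA of strain_34 and strain_16 subtends (strain_34,((strain_68,(strain_15,strain_91)),(((strain_51,strain_20),(strain_13,strain_75),strain_16),strain_86))) (10 taxa).
The MRCA of strain_34 and strain_58 is the root, subtending the entire tree (23 taxa).
The first is nested inside the second, so strain_34 shares a more recent common ancestor with strain_16.

strain_16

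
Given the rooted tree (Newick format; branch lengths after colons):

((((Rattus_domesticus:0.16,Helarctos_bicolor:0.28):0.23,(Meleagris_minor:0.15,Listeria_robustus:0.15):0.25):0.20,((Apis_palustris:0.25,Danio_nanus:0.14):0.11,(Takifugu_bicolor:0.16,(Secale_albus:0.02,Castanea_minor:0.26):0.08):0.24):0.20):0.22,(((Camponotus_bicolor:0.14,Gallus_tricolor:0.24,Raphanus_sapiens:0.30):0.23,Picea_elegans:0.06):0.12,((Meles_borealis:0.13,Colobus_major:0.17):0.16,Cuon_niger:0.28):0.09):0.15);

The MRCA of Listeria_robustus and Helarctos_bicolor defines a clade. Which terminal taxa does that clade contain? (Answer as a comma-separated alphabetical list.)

Tracing Listeria_robustus: it sits inside (Meleagris_minor,Listeria_robustus).
Tracing Helarctos_bicolor: it sits inside (Rattus_domesticus,Helarctos_bicolor).
The smallest clade enclosing both is ((Rattus_domesticus,Helarctos_bicolor),(Meleagris_minor,Listeria_robustus)); the answer is its 4 terminal taxa in alphabetical order.

Helarctos_bicolor, Listeria_robustus, Meleagris_minor, Rattus_domesticus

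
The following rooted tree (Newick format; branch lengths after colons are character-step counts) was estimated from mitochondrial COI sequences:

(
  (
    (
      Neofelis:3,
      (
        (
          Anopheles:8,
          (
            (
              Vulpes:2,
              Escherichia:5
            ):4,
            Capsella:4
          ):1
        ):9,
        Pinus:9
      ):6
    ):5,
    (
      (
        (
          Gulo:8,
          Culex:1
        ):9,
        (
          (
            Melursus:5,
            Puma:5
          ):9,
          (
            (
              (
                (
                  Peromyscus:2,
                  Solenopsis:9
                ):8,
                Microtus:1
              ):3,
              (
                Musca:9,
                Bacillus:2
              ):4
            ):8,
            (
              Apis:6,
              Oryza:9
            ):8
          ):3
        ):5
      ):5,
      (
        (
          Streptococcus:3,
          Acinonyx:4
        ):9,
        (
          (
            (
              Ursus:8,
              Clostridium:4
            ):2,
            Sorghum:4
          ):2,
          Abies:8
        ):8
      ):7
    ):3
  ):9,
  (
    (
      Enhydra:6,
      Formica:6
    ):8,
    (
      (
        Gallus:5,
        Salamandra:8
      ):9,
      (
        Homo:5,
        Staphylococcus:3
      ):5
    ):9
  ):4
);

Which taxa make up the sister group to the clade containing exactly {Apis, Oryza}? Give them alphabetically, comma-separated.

The clade containing exactly {Apis, Oryza} attaches to the tree at the node subtending ((((Peromyscus,Solenopsis),Microtus),(Musca,Bacillus)),(Apis,Oryza)).
The other lineage descending from that same node — the sister group — is (((Peromyscus,Solenopsis),Microtus),(Musca,Bacillus)); its 5 tips in alphabetical order are the answer.

Bacillus, Microtus, Musca, Peromyscus, Solenopsis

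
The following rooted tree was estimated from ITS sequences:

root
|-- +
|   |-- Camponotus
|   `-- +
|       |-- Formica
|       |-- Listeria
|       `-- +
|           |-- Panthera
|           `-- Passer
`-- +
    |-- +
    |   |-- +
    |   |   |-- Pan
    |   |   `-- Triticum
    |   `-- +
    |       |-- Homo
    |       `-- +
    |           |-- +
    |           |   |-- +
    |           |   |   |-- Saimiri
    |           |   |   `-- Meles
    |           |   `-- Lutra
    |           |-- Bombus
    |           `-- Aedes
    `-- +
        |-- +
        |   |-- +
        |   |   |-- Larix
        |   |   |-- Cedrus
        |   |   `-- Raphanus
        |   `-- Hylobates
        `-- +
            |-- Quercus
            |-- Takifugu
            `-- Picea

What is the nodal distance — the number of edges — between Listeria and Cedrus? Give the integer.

The MRCA of Listeria and Cedrus is the root of the tree.
From Listeria up to that node: 3 branches. From Cedrus up to the same node: 5 branches. Total: 3 + 5 = 8.

8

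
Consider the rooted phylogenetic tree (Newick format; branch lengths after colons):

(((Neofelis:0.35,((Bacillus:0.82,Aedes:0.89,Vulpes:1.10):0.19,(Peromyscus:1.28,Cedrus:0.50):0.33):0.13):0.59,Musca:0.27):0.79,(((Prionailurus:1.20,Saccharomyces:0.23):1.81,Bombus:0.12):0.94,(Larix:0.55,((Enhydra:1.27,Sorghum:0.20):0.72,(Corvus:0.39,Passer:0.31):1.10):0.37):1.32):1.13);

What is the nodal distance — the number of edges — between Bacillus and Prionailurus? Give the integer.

9

The MRCA of Bacillus and Prionailurus is the root of the tree.
From Bacillus up to that node: 5 branches. From Prionailurus up to the same node: 4 branches. Total: 5 + 4 = 9.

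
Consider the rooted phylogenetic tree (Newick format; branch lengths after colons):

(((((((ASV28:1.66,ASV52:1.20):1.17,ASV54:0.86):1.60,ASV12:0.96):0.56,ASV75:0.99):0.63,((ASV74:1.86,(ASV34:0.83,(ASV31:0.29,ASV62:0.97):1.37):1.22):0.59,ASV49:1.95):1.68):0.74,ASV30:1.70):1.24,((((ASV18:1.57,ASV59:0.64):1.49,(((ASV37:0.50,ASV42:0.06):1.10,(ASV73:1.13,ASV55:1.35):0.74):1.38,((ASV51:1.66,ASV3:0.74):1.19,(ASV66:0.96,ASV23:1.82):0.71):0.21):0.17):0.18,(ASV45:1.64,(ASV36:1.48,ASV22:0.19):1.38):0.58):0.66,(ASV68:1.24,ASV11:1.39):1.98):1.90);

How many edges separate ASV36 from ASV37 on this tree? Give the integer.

The MRCA of ASV36 and ASV37 is the node subtending (((ASV18,ASV59),(((ASV37,ASV42),(ASV73,ASV55)),((ASV51,ASV3),(ASV66,ASV23)))),(ASV45,(ASV36,ASV22))).
From ASV36 up to that node: 3 branches. From ASV37 up to the same node: 5 branches. Total: 3 + 5 = 8.

8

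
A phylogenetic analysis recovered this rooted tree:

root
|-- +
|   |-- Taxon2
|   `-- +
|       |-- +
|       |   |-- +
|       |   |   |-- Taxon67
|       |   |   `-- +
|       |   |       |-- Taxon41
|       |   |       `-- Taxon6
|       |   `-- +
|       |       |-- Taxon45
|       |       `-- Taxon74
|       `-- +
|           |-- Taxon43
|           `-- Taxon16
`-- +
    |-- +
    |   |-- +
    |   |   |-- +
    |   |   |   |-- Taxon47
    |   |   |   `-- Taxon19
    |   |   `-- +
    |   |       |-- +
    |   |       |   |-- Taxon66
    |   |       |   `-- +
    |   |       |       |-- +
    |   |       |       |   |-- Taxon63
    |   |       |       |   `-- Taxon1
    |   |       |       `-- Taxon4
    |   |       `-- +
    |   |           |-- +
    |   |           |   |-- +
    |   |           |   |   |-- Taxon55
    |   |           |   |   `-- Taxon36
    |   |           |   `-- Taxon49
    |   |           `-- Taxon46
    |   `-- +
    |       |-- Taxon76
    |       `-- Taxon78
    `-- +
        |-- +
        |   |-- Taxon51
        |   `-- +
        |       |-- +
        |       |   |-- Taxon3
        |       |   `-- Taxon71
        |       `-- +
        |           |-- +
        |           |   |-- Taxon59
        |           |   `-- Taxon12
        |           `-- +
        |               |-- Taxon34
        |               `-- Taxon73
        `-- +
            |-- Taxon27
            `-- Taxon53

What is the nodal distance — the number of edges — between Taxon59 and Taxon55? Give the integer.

13

The MRCA of Taxon59 and Taxon55 is the node subtending ((((Taxon47,Taxon19),((Taxon66,((Taxon63,Taxon1),Taxon4)),(((Taxon55,Taxon36),Taxon49),Taxon46))),(Taxon76,Taxon78)),((Taxon51,((Taxon3,Taxon71),((Taxon59,Taxon12),(Taxon34,Taxon73)))),(Taxon27,Taxon53))).
From Taxon59 up to that node: 6 branches. From Taxon55 up to the same node: 7 branches. Total: 6 + 7 = 13.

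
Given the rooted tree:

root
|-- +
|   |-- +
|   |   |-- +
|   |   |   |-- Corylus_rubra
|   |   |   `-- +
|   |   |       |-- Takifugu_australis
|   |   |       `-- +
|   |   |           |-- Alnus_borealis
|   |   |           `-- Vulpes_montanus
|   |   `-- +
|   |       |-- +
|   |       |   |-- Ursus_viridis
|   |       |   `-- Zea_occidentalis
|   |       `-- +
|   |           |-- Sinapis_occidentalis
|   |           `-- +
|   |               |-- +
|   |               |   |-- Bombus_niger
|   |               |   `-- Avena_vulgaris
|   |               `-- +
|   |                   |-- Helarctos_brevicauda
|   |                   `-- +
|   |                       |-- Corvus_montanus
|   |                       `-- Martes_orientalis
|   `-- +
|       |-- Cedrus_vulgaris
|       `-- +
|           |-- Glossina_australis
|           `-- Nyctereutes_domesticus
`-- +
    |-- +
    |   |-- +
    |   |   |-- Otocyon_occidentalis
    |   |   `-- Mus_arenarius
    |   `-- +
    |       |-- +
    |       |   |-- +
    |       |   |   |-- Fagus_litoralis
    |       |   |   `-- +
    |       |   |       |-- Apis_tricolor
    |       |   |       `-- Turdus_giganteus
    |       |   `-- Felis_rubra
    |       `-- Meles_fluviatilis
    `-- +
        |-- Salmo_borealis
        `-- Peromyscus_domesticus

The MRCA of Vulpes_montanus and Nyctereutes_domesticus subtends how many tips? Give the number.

15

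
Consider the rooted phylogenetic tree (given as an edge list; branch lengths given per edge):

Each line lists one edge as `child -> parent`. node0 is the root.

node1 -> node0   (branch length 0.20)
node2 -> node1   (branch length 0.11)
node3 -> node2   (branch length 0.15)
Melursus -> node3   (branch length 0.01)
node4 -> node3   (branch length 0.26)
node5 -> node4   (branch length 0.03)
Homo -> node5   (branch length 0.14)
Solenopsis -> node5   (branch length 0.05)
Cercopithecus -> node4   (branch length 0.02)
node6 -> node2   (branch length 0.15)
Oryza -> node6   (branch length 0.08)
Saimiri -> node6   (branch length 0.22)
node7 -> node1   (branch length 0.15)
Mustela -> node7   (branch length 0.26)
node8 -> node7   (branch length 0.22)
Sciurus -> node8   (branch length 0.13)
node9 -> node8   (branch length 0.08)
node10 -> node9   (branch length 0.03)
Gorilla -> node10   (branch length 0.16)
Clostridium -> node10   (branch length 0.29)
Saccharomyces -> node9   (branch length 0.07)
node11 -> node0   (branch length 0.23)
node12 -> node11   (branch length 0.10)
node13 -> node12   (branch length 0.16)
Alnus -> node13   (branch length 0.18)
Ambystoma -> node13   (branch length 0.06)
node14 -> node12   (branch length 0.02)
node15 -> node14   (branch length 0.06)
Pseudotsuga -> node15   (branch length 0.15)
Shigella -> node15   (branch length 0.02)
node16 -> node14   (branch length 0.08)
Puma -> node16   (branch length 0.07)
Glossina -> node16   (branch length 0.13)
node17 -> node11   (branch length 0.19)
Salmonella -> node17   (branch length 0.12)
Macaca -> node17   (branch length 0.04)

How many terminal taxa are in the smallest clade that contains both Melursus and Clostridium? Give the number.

The MRCA of Melursus and Clostridium is the node subtending (((Melursus,((Homo,Solenopsis),Cercopithecus)),(Oryza,Saimiri)),(Mustela,(Sciurus,((Gorilla,Clostridium),Saccharomyces)))).
That clade contains 11 terminal taxa: Cercopithecus, Clostridium, Gorilla, Homo, Melursus, Mustela, Oryza, Saccharomyces, Saimiri, Sciurus, Solenopsis.

11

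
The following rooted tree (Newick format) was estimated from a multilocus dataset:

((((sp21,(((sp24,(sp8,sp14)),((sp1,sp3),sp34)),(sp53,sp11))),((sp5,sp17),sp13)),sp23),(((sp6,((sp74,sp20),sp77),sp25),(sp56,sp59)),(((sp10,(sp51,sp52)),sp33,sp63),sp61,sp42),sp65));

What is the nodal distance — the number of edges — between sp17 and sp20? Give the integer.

The MRCA of sp17 and sp20 is the root of the tree.
From sp17 up to that node: 5 branches. From sp20 up to the same node: 6 branches. Total: 5 + 6 = 11.

11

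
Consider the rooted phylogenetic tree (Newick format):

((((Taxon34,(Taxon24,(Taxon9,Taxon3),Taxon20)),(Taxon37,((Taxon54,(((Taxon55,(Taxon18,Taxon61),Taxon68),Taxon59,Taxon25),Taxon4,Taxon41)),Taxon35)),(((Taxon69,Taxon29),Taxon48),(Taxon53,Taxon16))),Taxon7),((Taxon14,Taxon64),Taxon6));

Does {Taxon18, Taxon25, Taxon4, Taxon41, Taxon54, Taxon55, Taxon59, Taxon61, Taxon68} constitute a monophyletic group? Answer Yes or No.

Yes

The most recent common ancestor of these taxa subtends (Taxon54,(((Taxon55,(Taxon18,Taxon61),Taxon68),Taxon59,Taxon25),Taxon4,Taxon41)).
That clade has exactly 9 tips — every listed taxon and nothing else — so the group is monophyletic.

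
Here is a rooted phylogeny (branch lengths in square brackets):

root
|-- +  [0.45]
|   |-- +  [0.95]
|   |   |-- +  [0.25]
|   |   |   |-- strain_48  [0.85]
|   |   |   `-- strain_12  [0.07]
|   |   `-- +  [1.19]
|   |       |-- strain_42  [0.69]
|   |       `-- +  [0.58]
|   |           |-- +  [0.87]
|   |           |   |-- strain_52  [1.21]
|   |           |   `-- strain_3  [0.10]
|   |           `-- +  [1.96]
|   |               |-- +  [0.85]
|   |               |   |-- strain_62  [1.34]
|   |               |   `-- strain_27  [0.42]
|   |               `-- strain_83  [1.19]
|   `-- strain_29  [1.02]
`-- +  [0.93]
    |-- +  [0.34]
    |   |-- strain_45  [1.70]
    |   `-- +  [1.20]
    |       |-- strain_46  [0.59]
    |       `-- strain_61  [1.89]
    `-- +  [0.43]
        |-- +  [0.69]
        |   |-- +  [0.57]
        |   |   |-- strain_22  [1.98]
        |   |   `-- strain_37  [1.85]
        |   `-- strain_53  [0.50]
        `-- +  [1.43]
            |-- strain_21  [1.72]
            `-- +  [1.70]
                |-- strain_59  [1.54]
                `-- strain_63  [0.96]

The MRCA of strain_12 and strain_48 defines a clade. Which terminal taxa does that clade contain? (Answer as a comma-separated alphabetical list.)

strain_12, strain_48

Tracing strain_12: it sits inside (strain_48,strain_12).
Tracing strain_48: it sits inside (strain_48,strain_12).
The smallest clade enclosing both is (strain_48,strain_12); the answer is its 2 terminal taxa in alphabetical order.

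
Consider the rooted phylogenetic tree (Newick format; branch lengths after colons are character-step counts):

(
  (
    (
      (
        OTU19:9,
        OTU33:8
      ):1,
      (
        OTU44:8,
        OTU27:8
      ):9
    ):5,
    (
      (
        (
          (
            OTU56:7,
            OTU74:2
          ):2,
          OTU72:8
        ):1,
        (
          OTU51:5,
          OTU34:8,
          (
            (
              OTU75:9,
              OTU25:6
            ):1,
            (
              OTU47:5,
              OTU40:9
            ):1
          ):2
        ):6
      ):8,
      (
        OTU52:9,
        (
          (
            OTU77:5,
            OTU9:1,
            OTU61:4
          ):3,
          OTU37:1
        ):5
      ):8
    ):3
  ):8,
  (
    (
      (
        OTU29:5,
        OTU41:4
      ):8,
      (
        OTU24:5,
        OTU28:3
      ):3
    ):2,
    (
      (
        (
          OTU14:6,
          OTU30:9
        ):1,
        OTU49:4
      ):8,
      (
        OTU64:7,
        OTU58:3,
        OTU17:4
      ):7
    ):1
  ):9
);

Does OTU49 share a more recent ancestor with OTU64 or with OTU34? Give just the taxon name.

OTU64

The MRCA of OTU49 and OTU64 subtends (((OTU14,OTU30),OTU49),(OTU64,OTU58,OTU17)) (6 taxa).
The MRCA of OTU49 and OTU34 is the root, subtending the entire tree (28 taxa).
The first is nested inside the second, so OTU49 shares a more recent common ancestor with OTU64.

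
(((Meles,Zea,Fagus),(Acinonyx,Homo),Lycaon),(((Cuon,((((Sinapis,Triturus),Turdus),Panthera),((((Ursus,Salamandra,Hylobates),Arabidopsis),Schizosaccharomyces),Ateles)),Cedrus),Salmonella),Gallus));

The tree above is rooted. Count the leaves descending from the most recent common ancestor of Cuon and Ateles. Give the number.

The MRCA of Cuon and Ateles is the node subtending (Cuon,((((Sinapis,Triturus),Turdus),Panthera),((((Ursus,Salamandra,Hylobates),Arabidopsis),Schizosaccharomyces),Ateles)),Cedrus).
That clade contains 12 terminal taxa: Arabidopsis, Ateles, Cedrus, Cuon, Hylobates, Panthera, Salamandra, Schizosaccharomyces, Sinapis, Triturus, Turdus, Ursus.

12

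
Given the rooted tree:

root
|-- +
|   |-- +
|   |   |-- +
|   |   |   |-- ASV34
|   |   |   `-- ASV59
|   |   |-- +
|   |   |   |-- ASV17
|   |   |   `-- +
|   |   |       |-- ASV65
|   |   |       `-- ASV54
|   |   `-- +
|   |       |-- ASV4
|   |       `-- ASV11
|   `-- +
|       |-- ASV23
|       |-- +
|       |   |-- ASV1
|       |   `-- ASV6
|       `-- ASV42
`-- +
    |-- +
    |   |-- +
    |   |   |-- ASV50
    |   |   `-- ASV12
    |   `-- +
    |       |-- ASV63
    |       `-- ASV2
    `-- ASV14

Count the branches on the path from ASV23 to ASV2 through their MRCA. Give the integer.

7

The MRCA of ASV23 and ASV2 is the root of the tree.
From ASV23 up to that node: 3 branches. From ASV2 up to the same node: 4 branches. Total: 3 + 4 = 7.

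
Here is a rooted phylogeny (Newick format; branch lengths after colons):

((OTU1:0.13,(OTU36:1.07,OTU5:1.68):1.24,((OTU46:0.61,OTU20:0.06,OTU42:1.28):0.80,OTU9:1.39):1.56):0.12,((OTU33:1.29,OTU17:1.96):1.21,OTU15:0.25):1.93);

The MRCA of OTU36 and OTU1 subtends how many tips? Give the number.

The MRCA of OTU36 and OTU1 is the node subtending (OTU1,(OTU36,OTU5),((OTU46,OTU20,OTU42),OTU9)).
That clade contains 7 terminal taxa: OTU1, OTU20, OTU36, OTU42, OTU46, OTU5, OTU9.

7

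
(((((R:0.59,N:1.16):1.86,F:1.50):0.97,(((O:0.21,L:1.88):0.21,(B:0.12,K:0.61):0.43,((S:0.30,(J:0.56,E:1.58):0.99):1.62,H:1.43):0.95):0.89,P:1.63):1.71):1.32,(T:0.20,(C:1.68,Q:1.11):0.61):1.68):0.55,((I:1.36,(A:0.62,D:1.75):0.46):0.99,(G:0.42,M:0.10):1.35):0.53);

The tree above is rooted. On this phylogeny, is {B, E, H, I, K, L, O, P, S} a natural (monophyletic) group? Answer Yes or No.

The MRCA of the listed taxa is the root, so the smallest clade containing them is the whole tree.
That clade also contains A, C, D, F, G, J, M, N, Q, R, T, which are not in the proposed group, so the group is not monophyletic.

No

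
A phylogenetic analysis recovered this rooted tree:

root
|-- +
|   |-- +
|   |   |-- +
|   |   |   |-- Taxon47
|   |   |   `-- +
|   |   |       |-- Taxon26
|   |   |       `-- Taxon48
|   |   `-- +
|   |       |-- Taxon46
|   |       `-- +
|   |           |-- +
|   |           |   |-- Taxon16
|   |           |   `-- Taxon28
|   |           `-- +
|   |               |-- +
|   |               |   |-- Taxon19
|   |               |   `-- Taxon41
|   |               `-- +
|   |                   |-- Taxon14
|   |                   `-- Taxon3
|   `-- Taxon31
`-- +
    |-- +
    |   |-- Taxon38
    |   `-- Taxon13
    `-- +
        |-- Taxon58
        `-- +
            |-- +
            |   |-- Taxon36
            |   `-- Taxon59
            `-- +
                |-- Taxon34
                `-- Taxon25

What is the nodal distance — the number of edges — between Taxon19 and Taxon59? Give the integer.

12

The MRCA of Taxon19 and Taxon59 is the root of the tree.
From Taxon19 up to that node: 7 branches. From Taxon59 up to the same node: 5 branches. Total: 7 + 5 = 12.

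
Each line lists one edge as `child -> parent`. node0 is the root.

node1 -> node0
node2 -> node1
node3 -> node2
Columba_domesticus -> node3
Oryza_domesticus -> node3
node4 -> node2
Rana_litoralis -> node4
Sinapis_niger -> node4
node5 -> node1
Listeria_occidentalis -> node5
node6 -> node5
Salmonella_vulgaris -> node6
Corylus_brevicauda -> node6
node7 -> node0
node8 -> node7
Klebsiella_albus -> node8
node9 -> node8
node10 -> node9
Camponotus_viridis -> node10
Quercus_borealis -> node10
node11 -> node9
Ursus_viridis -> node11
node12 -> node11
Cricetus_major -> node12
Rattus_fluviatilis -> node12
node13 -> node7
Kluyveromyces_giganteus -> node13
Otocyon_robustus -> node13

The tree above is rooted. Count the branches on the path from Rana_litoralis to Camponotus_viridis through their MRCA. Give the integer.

9

The MRCA of Rana_litoralis and Camponotus_viridis is the root of the tree.
From Rana_litoralis up to that node: 4 branches. From Camponotus_viridis up to the same node: 5 branches. Total: 4 + 5 = 9.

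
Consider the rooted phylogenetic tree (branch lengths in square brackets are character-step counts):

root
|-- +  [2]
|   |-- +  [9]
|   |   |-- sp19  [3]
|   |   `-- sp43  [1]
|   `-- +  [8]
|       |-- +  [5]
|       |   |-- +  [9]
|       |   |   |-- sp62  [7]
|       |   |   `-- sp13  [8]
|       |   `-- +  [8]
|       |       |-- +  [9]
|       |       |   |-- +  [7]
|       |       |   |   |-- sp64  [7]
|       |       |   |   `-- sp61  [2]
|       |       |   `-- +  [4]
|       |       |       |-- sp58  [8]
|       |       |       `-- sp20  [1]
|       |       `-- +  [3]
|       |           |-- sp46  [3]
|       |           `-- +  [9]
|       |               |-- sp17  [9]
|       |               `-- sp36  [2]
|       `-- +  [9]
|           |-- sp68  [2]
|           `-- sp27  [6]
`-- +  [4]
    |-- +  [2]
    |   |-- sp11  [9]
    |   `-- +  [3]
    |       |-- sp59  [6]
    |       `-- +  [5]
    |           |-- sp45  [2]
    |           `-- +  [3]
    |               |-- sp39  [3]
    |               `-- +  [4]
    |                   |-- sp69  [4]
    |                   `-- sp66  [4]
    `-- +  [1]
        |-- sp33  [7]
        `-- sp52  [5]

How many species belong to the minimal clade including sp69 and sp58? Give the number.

21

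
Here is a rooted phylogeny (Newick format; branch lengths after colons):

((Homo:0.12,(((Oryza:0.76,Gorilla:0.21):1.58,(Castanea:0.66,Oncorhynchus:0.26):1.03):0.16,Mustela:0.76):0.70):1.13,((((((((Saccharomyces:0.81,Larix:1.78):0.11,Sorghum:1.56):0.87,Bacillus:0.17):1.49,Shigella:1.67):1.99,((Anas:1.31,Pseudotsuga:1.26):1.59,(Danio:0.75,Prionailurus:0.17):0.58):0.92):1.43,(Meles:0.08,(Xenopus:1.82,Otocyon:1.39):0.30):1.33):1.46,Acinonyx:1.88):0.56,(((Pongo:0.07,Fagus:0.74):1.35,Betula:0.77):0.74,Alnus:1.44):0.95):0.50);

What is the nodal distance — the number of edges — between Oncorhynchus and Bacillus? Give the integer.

The MRCA of Oncorhynchus and Bacillus is the root of the tree.
From Oncorhynchus up to that node: 5 branches. From Bacillus up to the same node: 7 branches. Total: 5 + 7 = 12.

12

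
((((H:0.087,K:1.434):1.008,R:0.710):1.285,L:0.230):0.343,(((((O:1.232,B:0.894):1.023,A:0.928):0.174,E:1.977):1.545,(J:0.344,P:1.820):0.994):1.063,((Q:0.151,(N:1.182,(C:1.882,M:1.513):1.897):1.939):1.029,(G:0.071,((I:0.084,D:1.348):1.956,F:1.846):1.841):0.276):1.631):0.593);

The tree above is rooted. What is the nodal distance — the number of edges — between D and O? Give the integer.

10

The MRCA of D and O is the node subtending (((((O,B),A),E),(J,P)),((Q,(N,(C,M))),(G,((I,D),F)))).
From D up to that node: 5 branches. From O up to the same node: 5 branches. Total: 5 + 5 = 10.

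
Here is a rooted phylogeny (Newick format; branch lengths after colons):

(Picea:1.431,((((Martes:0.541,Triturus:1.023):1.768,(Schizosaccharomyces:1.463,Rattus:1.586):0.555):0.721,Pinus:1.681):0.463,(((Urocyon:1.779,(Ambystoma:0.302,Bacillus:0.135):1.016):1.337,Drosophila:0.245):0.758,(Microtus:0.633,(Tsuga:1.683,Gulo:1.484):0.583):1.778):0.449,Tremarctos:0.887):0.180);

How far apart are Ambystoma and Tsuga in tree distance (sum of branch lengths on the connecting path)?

The path runs Ambystoma → … → MRCA → … → Tsuga; the MRCA is the node subtending (((Urocyon,(Ambystoma,Bacillus)),Drosophila),(Microtus,(Tsuga,Gulo))).
Branch lengths along that path: 0.302 + 1.016 + 1.337 + 0.758 + 1.778 + 0.583 + 1.683 = 7.457.

7.457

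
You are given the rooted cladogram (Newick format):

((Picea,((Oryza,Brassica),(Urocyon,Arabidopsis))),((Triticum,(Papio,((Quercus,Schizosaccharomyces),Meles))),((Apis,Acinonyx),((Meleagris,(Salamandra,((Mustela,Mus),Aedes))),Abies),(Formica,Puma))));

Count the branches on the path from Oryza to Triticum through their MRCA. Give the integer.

7

The MRCA of Oryza and Triticum is the root of the tree.
From Oryza up to that node: 4 branches. From Triticum up to the same node: 3 branches. Total: 4 + 3 = 7.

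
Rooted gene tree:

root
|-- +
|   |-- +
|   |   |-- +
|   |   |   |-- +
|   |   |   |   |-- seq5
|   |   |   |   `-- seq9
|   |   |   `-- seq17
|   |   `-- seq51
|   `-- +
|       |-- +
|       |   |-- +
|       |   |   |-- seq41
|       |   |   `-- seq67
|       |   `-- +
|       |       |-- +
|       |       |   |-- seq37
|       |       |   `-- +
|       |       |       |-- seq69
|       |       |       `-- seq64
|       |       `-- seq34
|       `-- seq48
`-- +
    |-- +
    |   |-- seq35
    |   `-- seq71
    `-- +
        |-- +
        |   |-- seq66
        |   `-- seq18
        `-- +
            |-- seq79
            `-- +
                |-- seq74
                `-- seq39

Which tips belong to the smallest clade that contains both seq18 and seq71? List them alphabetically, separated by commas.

seq18, seq35, seq39, seq66, seq71, seq74, seq79

Tracing seq18: it sits inside (seq66,seq18).
Tracing seq71: it sits inside (seq35,seq71).
The smallest clade enclosing both is ((seq35,seq71),((seq66,seq18),(seq79,(seq74,seq39)))); the answer is its 7 terminal taxa in alphabetical order.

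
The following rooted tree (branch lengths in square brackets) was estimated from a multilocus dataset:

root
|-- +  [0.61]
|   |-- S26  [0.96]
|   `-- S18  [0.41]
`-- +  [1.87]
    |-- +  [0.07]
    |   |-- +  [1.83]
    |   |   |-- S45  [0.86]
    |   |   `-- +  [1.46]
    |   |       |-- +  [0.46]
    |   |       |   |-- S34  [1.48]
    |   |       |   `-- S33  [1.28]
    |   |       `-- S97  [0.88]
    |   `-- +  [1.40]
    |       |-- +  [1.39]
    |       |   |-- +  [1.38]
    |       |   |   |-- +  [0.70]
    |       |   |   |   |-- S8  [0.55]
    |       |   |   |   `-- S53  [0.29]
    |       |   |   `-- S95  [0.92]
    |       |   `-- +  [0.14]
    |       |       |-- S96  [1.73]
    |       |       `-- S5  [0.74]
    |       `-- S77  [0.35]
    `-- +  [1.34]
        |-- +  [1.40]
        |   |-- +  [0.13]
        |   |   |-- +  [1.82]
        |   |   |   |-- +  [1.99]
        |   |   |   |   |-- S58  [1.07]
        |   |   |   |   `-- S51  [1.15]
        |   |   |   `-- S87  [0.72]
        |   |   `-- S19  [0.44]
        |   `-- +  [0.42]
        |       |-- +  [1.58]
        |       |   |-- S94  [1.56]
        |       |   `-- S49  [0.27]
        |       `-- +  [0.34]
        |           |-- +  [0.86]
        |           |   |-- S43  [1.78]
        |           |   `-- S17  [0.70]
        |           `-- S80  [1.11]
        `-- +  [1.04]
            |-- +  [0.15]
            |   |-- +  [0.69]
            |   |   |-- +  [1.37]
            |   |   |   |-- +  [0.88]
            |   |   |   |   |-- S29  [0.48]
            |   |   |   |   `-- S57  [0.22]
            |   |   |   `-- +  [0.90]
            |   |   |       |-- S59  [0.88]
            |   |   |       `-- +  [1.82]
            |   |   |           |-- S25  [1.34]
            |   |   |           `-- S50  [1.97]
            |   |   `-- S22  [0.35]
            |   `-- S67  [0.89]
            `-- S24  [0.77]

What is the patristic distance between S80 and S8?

The path runs S80 → … → MRCA → … → S8; the MRCA is the node subtending (((S45,((S34,S33),S97)),((((S8,S53),S95),(S96,S5)),S77)),(((((S58,S51),S87),S19),((S94,S49),((S43,S17),S80))),(((((S29,S57),(S59,(S25,S50))),S22),S67),S24))).
Branch lengths along that path: 1.11 + 0.34 + 0.42 + 1.40 + 1.34 + 0.07 + 1.40 + 1.39 + 1.38 + 0.70 + 0.55 = 10.10.

10.10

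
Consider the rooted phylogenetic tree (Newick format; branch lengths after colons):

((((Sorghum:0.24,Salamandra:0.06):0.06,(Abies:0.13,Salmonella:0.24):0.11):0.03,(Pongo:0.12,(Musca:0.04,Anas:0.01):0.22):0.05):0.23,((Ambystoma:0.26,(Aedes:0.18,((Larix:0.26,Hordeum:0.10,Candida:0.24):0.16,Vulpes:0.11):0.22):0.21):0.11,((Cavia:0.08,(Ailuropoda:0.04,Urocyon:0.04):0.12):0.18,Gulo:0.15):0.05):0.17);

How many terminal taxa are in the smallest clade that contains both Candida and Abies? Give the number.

17

The MRCA of Candida and Abies is the root, so the clade is the entire tree.
That clade contains 17 terminal taxa: Abies, Aedes, Ailuropoda, Ambystoma, Anas, Candida, Cavia, Gulo, Hordeum, Larix, Musca, Pongo, Salamandra, Salmonella, Sorghum, Urocyon, Vulpes.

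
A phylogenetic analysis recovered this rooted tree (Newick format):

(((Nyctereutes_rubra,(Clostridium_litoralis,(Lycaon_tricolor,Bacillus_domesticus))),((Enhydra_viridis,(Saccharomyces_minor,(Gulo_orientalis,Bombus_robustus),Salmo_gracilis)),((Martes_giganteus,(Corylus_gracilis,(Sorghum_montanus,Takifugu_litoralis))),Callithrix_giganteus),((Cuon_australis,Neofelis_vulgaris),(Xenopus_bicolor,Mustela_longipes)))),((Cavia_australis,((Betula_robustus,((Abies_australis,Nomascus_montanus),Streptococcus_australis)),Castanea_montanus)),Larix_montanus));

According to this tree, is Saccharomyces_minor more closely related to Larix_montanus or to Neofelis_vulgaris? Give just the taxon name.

Neofelis_vulgaris

The MRCA of Saccharomyces_minor and Neofelis_vulgaris subtends ((Enhydra_viridis,(Saccharomyces_minor,(Gulo_orientalis,Bombus_robustus),Salmo_gracilis)),((Martes_giganteus,(Corylus_gracilis,(Sorghum_montanus,Takifugu_litoralis))),Callithrix_giganteus),((Cuon_australis,Neofelis_vulgaris),(Xenopus_bicolor,Mustela_longipes))) (14 taxa).
The MRCA of Saccharomyces_minor and Larix_montanus is the root, subtending the entire tree (25 taxa).
The first is nested inside the second, so Saccharomyces_minor shares a more recent common ancestor with Neofelis_vulgaris.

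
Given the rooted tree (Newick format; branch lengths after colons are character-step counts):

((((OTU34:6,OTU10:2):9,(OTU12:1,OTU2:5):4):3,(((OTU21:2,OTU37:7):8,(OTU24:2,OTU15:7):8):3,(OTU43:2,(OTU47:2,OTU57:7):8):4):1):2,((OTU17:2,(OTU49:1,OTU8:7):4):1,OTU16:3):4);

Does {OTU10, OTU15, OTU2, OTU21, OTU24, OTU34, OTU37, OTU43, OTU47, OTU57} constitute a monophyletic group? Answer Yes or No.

No

The MRCA of the listed taxa subtends (((OTU34,OTU10),(OTU12,OTU2)),(((OTU21,OTU37),(OTU24,OTU15)),(OTU43,(OTU47,OTU57)))).
That clade also contains OTU12, which is not in the proposed group, so the group is not monophyletic.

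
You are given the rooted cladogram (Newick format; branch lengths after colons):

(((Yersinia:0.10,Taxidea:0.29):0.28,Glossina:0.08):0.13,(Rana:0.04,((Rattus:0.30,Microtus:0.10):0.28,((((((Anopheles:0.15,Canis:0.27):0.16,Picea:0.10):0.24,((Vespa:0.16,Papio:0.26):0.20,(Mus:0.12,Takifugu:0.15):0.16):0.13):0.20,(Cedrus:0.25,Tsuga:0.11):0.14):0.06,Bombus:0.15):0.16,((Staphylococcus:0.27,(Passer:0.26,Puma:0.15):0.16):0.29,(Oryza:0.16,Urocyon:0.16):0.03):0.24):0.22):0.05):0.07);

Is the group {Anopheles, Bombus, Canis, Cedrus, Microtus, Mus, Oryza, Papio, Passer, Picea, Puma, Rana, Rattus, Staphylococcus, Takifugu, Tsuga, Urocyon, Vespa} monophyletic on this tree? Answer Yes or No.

Yes

The most recent common ancestor of these taxa subtends (Rana,((Rattus,Microtus),((((((Anopheles,Canis),Picea),((Vespa,Papio),(Mus,Takifugu))),(Cedrus,Tsuga)),Bombus),((Staphylococcus,(Passer,Puma)),(Oryza,Urocyon))))).
That clade has exactly 18 tips — every listed taxon and nothing else — so the group is monophyletic.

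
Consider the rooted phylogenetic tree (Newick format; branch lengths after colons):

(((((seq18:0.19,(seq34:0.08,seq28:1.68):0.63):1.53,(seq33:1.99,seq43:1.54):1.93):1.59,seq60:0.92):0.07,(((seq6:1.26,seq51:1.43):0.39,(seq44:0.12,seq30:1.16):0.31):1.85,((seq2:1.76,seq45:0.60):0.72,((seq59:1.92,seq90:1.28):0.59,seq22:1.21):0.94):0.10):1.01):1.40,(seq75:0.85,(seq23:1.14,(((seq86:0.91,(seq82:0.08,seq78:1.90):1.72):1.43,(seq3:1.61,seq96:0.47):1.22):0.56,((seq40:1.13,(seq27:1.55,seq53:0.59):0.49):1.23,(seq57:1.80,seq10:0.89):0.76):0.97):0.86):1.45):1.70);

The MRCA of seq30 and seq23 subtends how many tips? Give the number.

27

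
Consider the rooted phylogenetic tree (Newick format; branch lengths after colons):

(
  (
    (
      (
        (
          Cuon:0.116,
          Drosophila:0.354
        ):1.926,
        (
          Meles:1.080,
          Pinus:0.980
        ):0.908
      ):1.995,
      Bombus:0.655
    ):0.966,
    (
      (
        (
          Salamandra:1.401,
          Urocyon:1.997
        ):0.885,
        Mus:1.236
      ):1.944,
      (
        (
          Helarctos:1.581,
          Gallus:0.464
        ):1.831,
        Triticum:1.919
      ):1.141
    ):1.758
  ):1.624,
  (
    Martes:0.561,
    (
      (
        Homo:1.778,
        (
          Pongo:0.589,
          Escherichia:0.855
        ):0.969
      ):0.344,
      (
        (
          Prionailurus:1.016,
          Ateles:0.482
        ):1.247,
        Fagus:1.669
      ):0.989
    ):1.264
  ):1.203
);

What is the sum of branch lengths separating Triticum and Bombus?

The path runs Triticum → … → MRCA → … → Bombus; the MRCA is the node subtending ((((Cuon,Drosophila),(Meles,Pinus)),Bombus),(((Salamandra,Urocyon),Mus),((Helarctos,Gallus),Triticum))).
Branch lengths along that path: 1.919 + 1.141 + 1.758 + 0.966 + 0.655 = 6.439.

6.439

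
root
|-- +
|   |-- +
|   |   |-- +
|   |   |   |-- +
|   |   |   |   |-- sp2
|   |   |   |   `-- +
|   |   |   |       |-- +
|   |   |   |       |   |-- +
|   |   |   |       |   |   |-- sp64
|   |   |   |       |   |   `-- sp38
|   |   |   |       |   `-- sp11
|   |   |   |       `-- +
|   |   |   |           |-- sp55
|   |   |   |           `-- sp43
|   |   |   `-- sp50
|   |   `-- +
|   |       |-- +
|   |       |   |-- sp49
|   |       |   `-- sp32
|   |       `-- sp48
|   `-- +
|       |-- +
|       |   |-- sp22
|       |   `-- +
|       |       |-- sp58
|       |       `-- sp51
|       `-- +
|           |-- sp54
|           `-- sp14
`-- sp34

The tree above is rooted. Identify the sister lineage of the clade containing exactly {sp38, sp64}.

The clade containing exactly {sp38, sp64} attaches to the tree at the node subtending ((sp64,sp38),sp11).
The other lineage descending from that same node — the sister group — is the single tip sp11.

sp11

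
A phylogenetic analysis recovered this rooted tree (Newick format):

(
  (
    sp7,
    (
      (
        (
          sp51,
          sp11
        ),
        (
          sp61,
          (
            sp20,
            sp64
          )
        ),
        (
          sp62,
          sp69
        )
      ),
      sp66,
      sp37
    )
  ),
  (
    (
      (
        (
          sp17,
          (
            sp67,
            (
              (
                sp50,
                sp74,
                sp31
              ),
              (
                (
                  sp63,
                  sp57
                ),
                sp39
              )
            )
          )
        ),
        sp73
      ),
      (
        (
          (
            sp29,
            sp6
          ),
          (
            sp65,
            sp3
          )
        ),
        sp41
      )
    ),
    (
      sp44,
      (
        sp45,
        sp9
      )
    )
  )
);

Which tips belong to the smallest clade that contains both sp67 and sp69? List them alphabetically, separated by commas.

sp11, sp17, sp20, sp29, sp3, sp31, sp37, sp39, sp41, sp44, sp45, sp50, sp51, sp57, sp6, sp61, sp62, sp63, sp64, sp65, sp66, sp67, sp69, sp7, sp73, sp74, sp9

Tracing sp67: it sits inside (sp67,((sp50,sp74,sp31),((sp63,sp57),sp39))).
Tracing sp69: it sits inside (sp62,sp69).
The smallest clade enclosing both is the whole tree (their MRCA is the root), so the answer is all 27 tips in alphabetical order.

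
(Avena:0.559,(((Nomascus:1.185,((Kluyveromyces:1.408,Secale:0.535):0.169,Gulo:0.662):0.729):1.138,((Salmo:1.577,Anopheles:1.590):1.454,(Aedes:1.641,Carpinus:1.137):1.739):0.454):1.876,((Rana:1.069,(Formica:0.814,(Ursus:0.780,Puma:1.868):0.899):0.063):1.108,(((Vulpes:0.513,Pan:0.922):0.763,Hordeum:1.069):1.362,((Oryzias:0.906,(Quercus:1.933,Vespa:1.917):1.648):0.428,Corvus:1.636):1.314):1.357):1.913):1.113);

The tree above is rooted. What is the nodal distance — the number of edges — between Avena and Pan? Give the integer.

The MRCA of Avena and Pan is the root of the tree.
From Avena up to that node: 1 branch. From Pan up to the same node: 6 branches. Total: 1 + 6 = 7.

7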